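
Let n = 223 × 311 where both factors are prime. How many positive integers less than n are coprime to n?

68820

φ(223) = 223 − 1 = 222.
φ(311) = 311 − 1 = 310.
Multiply: 222 · 310 = 68820.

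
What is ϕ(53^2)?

φ(2809) = 2809 · (1 − 1/53)
       = 2809 · 52/53 = 2756.

2756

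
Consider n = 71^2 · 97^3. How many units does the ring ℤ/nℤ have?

4489222080

φ(71^2) = 71^1·(71−1) = 71·70 = 4970.
φ(97^3) = 97^2·(97−1) = 9409·96 = 903264.
Multiply: 4970 · 903264 = 4489222080.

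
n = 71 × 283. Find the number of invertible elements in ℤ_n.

19740

φ(71) = 71 − 1 = 70.
φ(283) = 283 − 1 = 282.
Multiply: 70 · 282 = 19740.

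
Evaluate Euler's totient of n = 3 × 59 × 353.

φ(3) = 3 − 1 = 2.
φ(59) = 59 − 1 = 58.
φ(353) = 353 − 1 = 352.
Multiply: 2 · 58 · 352 = 40832.

40832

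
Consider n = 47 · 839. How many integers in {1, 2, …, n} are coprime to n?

38548

φ(39433) = 39433 · (1 − 1/47) · (1 − 1/839)
       = 39433 · 38548/39433 = 38548.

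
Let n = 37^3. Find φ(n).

φ(37^3) = 37^3 − 37^2 = 50653 − 1369 = 49284.

49284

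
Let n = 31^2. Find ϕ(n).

φ(31^2) = 31^2 − 31^1 = 961 − 31 = 930.

930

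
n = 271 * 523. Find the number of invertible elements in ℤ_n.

φ(141733) = 141733 · (1 − 1/271) · (1 − 1/523)
       = 141733 · 140940/141733 = 140940.

140940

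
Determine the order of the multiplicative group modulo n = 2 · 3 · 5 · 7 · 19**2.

φ(75810) = 75810 · (1 − 1/2) · (1 − 1/3) · (1 − 1/5) · (1 − 1/7) · (1 − 1/19)
       = 75810 · 864/3990 = 16416.

16416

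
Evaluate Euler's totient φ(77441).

57024

Factor 77441: 77441 = 7 * 13 * 23 * 37.
φ(77441) = 77441 · (1 − 1/7) · (1 − 1/13) · (1 − 1/23) · (1 − 1/37)
       = 77441 · 57024/77441 = 57024.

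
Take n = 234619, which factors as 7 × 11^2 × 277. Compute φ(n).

φ(234619) = 234619 · (1 − 1/7) · (1 − 1/11) · (1 − 1/277)
       = 234619 · 16560/21329 = 182160.

182160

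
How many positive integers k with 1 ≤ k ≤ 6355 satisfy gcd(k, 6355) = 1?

First factor: 6355 = 5 · 31 · 41.
φ(5) = 5 − 1 = 4.
φ(31) = 31 − 1 = 30.
φ(41) = 41 − 1 = 40.
φ(6355) = 4 × 30 × 40 = 4800.

4800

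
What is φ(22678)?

22678 = 2 × 17 × 23 × 29.
φ(22678) = 22678 · (1 − 1/2) · (1 − 1/17) · (1 − 1/23) · (1 − 1/29)
       = 22678 · 9856/22678 = 9856.

9856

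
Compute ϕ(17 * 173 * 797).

2190592

φ(2343977) = 2343977 · (1 − 1/17) · (1 − 1/173) · (1 − 1/797)
       = 2343977 · 2190592/2343977 = 2190592.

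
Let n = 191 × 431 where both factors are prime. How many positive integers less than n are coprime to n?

81700

φ(191) = 191 − 1 = 190.
φ(431) = 431 − 1 = 430.
Since φ is multiplicative, φ(82321) = 190 · 430 = 81700.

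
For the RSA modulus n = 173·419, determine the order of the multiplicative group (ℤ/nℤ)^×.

φ(173) = 173 − 1 = 172.
φ(419) = 419 − 1 = 418.
φ(72487) = 172 × 418 = 71896.

71896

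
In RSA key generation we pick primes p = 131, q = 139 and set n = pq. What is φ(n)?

φ(131) = 131 − 1 = 130.
φ(139) = 139 − 1 = 138.
Multiply: 130 · 138 = 17940.

17940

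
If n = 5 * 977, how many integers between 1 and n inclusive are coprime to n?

3904

φ(4885) = 4885 · (1 − 1/5) · (1 − 1/977)
       = 4885 · 3904/4885 = 3904.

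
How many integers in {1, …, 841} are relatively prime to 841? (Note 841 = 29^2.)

φ(841) = 841 · (1 − 1/29)
       = 841 · 28/29 = 812.

812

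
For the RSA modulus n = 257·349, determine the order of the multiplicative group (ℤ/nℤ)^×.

φ(257) = 257 − 1 = 256.
φ(349) = 349 − 1 = 348.
Multiply: 256 · 348 = 89088.

89088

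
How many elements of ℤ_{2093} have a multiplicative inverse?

1584

2093 = 7 · 13 · 23.
φ(2093) = 2093 · (1 − 1/7) · (1 − 1/13) · (1 − 1/23)
       = 2093 · 1584/2093 = 1584.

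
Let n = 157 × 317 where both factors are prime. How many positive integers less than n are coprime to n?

φ(157) = 157 − 1 = 156.
φ(317) = 317 − 1 = 316.
φ(49769) = 156 × 316 = 49296.

49296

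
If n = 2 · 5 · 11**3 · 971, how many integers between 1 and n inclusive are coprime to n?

φ(2) = 2 − 1 = 1.
φ(5) = 5 − 1 = 4.
φ(11^3) = 11^2·(11−1) = 121·10 = 1210.
φ(971) = 971 − 1 = 970.
Since φ is multiplicative, φ(12924010) = 1 · 4 · 1210 · 970 = 4694800.

4694800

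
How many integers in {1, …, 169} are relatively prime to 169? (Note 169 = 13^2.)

φ(169) = 169 · (1 − 1/13)
       = 169 · 12/13 = 156.

156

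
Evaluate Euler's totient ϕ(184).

88

First factor: 184 = 2**3 · 23.
φ(2^3) = 2^3 − 2^2 = 8 − 4 = 4.
φ(23) = 23 − 1 = 22.
φ(184) = 4 × 22 = 88.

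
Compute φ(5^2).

20

φ(25) = 25 · (1 − 1/5)
       = 25 · 4/5 = 20.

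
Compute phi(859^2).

φ(859^2) = 859^2 − 859^1 = 737881 − 859 = 737022.

737022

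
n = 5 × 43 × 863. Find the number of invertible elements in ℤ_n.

144816

φ(185545) = 185545 · (1 − 1/5) · (1 − 1/43) · (1 − 1/863)
       = 185545 · 144816/185545 = 144816.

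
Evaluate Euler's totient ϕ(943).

943 = 23 * 41.
φ(23) = 23 − 1 = 22.
φ(41) = 41 − 1 = 40.
Since φ is multiplicative, φ(943) = 22 · 40 = 880.

880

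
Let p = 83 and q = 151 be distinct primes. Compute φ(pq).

φ(n) = (p − 1)(q − 1) = (83−1)(151−1) = 82·150 = 12300.

12300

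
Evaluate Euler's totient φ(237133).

Factor 237133: 237133 = 13 · 17 · 29 · 37.
φ(13) = 13 − 1 = 12.
φ(17) = 17 − 1 = 16.
φ(29) = 29 − 1 = 28.
φ(37) = 37 − 1 = 36.
φ(237133) = 12 × 16 × 28 × 36 = 193536.

193536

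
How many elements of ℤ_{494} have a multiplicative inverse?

First factor: 494 = 2 × 13 × 19.
φ(2) = 2 − 1 = 1.
φ(13) = 13 − 1 = 12.
φ(19) = 19 − 1 = 18.
Since φ is multiplicative, φ(494) = 1 · 12 · 18 = 216.

216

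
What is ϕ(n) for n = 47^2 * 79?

168636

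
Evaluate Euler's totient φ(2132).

960

First factor: 2132 = 2^2 · 13 · 41.
φ(2^2) = 2^1·(2−1) = 2·1 = 2.
φ(13) = 13 − 1 = 12.
φ(41) = 41 − 1 = 40.
Multiply: 2 · 12 · 40 = 960.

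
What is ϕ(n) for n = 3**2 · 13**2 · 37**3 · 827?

38103234624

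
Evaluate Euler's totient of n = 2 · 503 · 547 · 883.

241749144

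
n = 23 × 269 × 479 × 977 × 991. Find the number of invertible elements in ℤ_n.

φ(23) = 23 − 1 = 22.
φ(269) = 269 − 1 = 268.
φ(479) = 479 − 1 = 478.
φ(977) = 977 − 1 = 976.
φ(991) = 991 − 1 = 990.
Since φ is multiplicative, φ(2869352123611) = 22 · 268 · 478 · 976 · 990 = 2723142597120.

2723142597120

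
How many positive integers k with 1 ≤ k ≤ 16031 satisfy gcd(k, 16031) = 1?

First factor: 16031 = 17 * 23 * 41.
φ(17) = 17 − 1 = 16.
φ(23) = 23 − 1 = 22.
φ(41) = 41 − 1 = 40.
Since φ is multiplicative, φ(16031) = 16 · 22 · 40 = 14080.

14080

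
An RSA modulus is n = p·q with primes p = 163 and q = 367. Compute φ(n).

59292

For distinct primes, φ(pq) = (p−1)(q−1) = 162 × 366 = 59292.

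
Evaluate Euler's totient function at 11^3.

1210

φ(11^3) = 11^3 − 11^2 = 1331 − 121 = 1210.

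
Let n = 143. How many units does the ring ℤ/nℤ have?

120

Prime factorization: 143 = 11 · 13.
φ(143) = 143 · (1 − 1/11) · (1 − 1/13)
       = 143 · 120/143 = 120.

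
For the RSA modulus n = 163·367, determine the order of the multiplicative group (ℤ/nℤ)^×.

59292

φ(59821) = 59821 · (1 − 1/163) · (1 − 1/367)
       = 59821 · 59292/59821 = 59292.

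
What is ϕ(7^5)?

φ(16807) = 16807 · (1 − 1/7)
       = 16807 · 6/7 = 14406.

14406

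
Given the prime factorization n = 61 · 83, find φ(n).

4920

φ(61) = 61 − 1 = 60.
φ(83) = 83 − 1 = 82.
φ(5063) = 60 × 82 = 4920.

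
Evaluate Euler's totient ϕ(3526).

First factor: 3526 = 2 * 41 * 43.
φ(2) = 2 − 1 = 1.
φ(41) = 41 − 1 = 40.
φ(43) = 43 − 1 = 42.
Since φ is multiplicative, φ(3526) = 1 · 40 · 42 = 1680.

1680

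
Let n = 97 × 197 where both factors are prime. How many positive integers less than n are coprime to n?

φ(97) = 97 − 1 = 96.
φ(197) = 197 − 1 = 196.
φ(19109) = 96 × 196 = 18816.

18816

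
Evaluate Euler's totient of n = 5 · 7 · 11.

φ(5) = 5 − 1 = 4.
φ(7) = 7 − 1 = 6.
φ(11) = 11 − 1 = 10.
Multiply: 4 · 6 · 10 = 240.

240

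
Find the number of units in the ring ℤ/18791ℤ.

Prime factorization: 18791 = 19 * 23 * 43.
φ(19) = 19 − 1 = 18.
φ(23) = 23 − 1 = 22.
φ(43) = 43 − 1 = 42.
Since φ is multiplicative, φ(18791) = 18 · 22 · 42 = 16632.

16632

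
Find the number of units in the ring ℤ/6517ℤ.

5292

6517 = 7^3 · 19.
φ(7^3) = 7^3 − 7^2 = 343 − 49 = 294.
φ(19) = 19 − 1 = 18.
Multiply: 294 · 18 = 5292.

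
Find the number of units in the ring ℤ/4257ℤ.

2520

Prime factorization: 4257 = 3^2 × 11 × 43.
φ(4257) = 4257 · (1 − 1/3) · (1 − 1/11) · (1 − 1/43)
       = 4257 · 840/1419 = 2520.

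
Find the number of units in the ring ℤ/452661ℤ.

258720

Prime factorization: 452661 = 3 * 11^2 * 29 * 43.
φ(3) = 3 − 1 = 2.
φ(11^2) = 11^2 − 11^1 = 121 − 11 = 110.
φ(29) = 29 − 1 = 28.
φ(43) = 43 − 1 = 42.
φ(452661) = 2 × 110 × 28 × 42 = 258720.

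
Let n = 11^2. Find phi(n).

φ(11^2) = 11^1·(11−1) = 11·10 = 110.

110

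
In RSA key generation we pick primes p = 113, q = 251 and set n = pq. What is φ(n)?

28000

φ(113) = 113 − 1 = 112.
φ(251) = 251 − 1 = 250.
φ(28363) = 112 × 250 = 28000.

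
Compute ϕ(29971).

26880

First factor: 29971 = 17 · 41 · 43.
φ(17) = 17 − 1 = 16.
φ(41) = 41 − 1 = 40.
φ(43) = 43 − 1 = 42.
Multiply: 16 · 40 · 42 = 26880.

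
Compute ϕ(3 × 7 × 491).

φ(3) = 3 − 1 = 2.
φ(7) = 7 − 1 = 6.
φ(491) = 491 − 1 = 490.
Multiply: 2 · 6 · 490 = 5880.

5880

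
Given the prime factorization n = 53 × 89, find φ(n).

4576

φ(53) = 53 − 1 = 52.
φ(89) = 89 − 1 = 88.
Multiply: 52 · 88 = 4576.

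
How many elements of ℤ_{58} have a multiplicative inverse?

28

Prime factorization: 58 = 2 · 29.
φ(2) = 2 − 1 = 1.
φ(29) = 29 − 1 = 28.
φ(58) = 1 × 28 = 28.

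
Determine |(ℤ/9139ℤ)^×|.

Factor 9139: 9139 = 13 × 19 × 37.
φ(9139) = 9139 · (1 − 1/13) · (1 − 1/19) · (1 − 1/37)
       = 9139 · 7776/9139 = 7776.

7776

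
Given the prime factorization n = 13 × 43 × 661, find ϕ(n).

332640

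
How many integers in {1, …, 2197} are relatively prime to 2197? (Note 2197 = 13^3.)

φ(2197) = 2197 · (1 − 1/13)
       = 2197 · 12/13 = 2028.

2028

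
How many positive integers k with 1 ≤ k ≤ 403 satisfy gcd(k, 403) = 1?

First factor: 403 = 13 × 31.
φ(13) = 13 − 1 = 12.
φ(31) = 31 − 1 = 30.
Multiply: 12 · 30 = 360.

360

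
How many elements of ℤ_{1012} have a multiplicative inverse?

440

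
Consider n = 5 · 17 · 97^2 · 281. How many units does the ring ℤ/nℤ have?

166871040

φ(224733965) = 224733965 · (1 − 1/5) · (1 − 1/17) · (1 − 1/97) · (1 − 1/281)
       = 224733965 · 1720320/2316845 = 166871040.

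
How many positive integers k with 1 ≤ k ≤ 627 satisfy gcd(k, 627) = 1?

360

Prime factorization: 627 = 3 × 11 × 19.
φ(3) = 3 − 1 = 2.
φ(11) = 11 − 1 = 10.
φ(19) = 19 − 1 = 18.
Since φ is multiplicative, φ(627) = 2 · 10 · 18 = 360.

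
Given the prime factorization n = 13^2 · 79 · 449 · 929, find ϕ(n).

φ(13^2) = 13^1·(13−1) = 13·12 = 156.
φ(79) = 79 − 1 = 78.
φ(449) = 449 − 1 = 448.
φ(929) = 929 − 1 = 928.
Multiply: 156 · 78 · 448 · 928 = 5058772992.

5058772992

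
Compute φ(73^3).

φ(73^3) = 73^2·(73−1) = 5329·72 = 383688.

383688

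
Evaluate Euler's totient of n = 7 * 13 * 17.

φ(7) = 7 − 1 = 6.
φ(13) = 13 − 1 = 12.
φ(17) = 17 − 1 = 16.
φ(1547) = 6 × 12 × 16 = 1152.

1152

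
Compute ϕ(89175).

First factor: 89175 = 3 · 5^2 · 29 · 41.
φ(3) = 3 − 1 = 2.
φ(5^2) = 5^1·(5−1) = 5·4 = 20.
φ(29) = 29 − 1 = 28.
φ(41) = 41 − 1 = 40.
φ(89175) = 2 × 20 × 28 × 40 = 44800.

44800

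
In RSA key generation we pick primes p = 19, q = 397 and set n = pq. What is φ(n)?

φ(19) = 19 − 1 = 18.
φ(397) = 397 − 1 = 396.
φ(7543) = 18 × 396 = 7128.

7128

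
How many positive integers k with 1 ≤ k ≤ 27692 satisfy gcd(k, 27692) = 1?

27692 = 2^2 · 7 · 23 · 43.
φ(2^2) = 2^2 − 2^1 = 4 − 2 = 2.
φ(7) = 7 − 1 = 6.
φ(23) = 23 − 1 = 22.
φ(43) = 43 − 1 = 42.
Multiply: 2 · 6 · 22 · 42 = 11088.

11088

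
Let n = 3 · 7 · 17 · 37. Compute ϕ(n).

6912

φ(13209) = 13209 · (1 − 1/3) · (1 − 1/7) · (1 − 1/17) · (1 − 1/37)
       = 13209 · 6912/13209 = 6912.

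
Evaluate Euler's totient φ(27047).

Factor 27047: 27047 = 17 × 37 × 43.
φ(17) = 17 − 1 = 16.
φ(37) = 37 − 1 = 36.
φ(43) = 43 − 1 = 42.
φ(27047) = 16 × 36 × 42 = 24192.

24192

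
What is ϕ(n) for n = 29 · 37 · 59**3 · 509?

103384697472

φ(112169178503) = 112169178503 · (1 − 1/29) · (1 − 1/37) · (1 − 1/59) · (1 − 1/509)
       = 112169178503 · 29699712/32223263 = 103384697472.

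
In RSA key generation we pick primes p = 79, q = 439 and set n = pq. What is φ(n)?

For distinct primes, φ(pq) = (p−1)(q−1) = 78 × 438 = 34164.

34164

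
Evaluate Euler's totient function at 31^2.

930

φ(31^2) = 31^2 − 31^1 = 961 − 31 = 930.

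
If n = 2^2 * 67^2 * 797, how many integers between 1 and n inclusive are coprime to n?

7039824

φ(14310932) = 14310932 · (1 − 1/2) · (1 − 1/67) · (1 − 1/797)
       = 14310932 · 52536/106798 = 7039824.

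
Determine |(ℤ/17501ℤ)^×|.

17501 = 11 * 37 * 43.
φ(11) = 11 − 1 = 10.
φ(37) = 37 − 1 = 36.
φ(43) = 43 − 1 = 42.
Since φ is multiplicative, φ(17501) = 10 · 36 · 42 = 15120.

15120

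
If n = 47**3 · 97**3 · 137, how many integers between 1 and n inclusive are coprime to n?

12482660461056

φ(12981633496423) = 12981633496423 · (1 − 1/47) · (1 − 1/97) · (1 − 1/137)
       = 12981633496423 · 600576/624583 = 12482660461056.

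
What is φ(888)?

First factor: 888 = 2**3 × 3 × 37.
φ(2^3) = 2^2·(2−1) = 4·1 = 4.
φ(3) = 3 − 1 = 2.
φ(37) = 37 − 1 = 36.
φ(888) = 4 × 2 × 36 = 288.

288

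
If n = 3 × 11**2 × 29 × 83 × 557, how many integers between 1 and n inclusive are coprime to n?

280846720

φ(3) = 3 − 1 = 2.
φ(11^2) = 11^2 − 11^1 = 121 − 11 = 110.
φ(29) = 29 − 1 = 28.
φ(83) = 83 − 1 = 82.
φ(557) = 557 − 1 = 556.
Since φ is multiplicative, φ(486673737) = 2 · 110 · 28 · 82 · 556 = 280846720.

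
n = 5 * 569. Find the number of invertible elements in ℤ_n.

2272

φ(2845) = 2845 · (1 − 1/5) · (1 − 1/569)
       = 2845 · 2272/2845 = 2272.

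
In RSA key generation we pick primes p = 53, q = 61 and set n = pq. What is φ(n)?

φ(n) = (p − 1)(q − 1) = (53−1)(61−1) = 52·60 = 3120.

3120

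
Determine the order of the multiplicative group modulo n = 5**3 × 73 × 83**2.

49003200

φ(5^3) = 5^2·(5−1) = 25·4 = 100.
φ(73) = 73 − 1 = 72.
φ(83^2) = 83^1·(83−1) = 83·82 = 6806.
Multiply: 100 · 72 · 6806 = 49003200.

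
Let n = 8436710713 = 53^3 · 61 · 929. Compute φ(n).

8133066240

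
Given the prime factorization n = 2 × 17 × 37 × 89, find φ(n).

50688

φ(111962) = 111962 · (1 − 1/2) · (1 − 1/17) · (1 − 1/37) · (1 − 1/89)
       = 111962 · 50688/111962 = 50688.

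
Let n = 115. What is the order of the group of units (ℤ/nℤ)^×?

88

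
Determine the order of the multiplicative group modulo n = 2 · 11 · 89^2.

78320

φ(2) = 2 − 1 = 1.
φ(11) = 11 − 1 = 10.
φ(89^2) = 89^2 − 89^1 = 7921 − 89 = 7832.
φ(174262) = 1 × 10 × 7832 = 78320.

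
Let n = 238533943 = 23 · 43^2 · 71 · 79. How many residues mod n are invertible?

φ(23) = 23 − 1 = 22.
φ(43^2) = 43^2 − 43^1 = 1849 − 43 = 1806.
φ(71) = 71 − 1 = 70.
φ(79) = 79 − 1 = 78.
φ(238533943) = 22 × 1806 × 70 × 78 = 216936720.

216936720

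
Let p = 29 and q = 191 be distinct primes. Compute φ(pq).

φ(pq) = (p−1)(q−1) = 28 · 190 = 5320.

5320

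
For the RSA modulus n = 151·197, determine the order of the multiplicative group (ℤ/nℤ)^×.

29400

φ(151) = 151 − 1 = 150.
φ(197) = 197 − 1 = 196.
Since φ is multiplicative, φ(29747) = 150 · 196 = 29400.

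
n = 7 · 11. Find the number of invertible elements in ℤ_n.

60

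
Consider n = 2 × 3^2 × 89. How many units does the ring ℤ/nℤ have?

528

φ(2) = 2 − 1 = 1.
φ(3^2) = 3^1·(3−1) = 3·2 = 6.
φ(89) = 89 − 1 = 88.
Since φ is multiplicative, φ(1602) = 1 · 6 · 88 = 528.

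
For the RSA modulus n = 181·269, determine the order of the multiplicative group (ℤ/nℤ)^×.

48240

For distinct primes, φ(pq) = (p−1)(q−1) = 180 × 268 = 48240.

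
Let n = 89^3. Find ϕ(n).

697048

φ(89^3) = 89^2·(89−1) = 7921·88 = 697048.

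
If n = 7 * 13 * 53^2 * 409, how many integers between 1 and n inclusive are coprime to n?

φ(104548171) = 104548171 · (1 − 1/7) · (1 − 1/13) · (1 − 1/53) · (1 − 1/409)
       = 104548171 · 1527552/1972607 = 80960256.

80960256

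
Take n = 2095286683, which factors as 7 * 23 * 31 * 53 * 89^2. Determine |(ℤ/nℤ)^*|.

φ(7) = 7 − 1 = 6.
φ(23) = 23 − 1 = 22.
φ(31) = 31 − 1 = 30.
φ(53) = 53 − 1 = 52.
φ(89^2) = 89^1·(89−1) = 89·88 = 7832.
φ(2095286683) = 6 × 22 × 30 × 52 × 7832 = 1612765440.

1612765440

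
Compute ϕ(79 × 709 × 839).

46277712

φ(79) = 79 − 1 = 78.
φ(709) = 709 − 1 = 708.
φ(839) = 839 − 1 = 838.
Since φ is multiplicative, φ(46993229) = 78 · 708 · 838 = 46277712.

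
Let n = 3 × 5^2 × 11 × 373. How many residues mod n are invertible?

148800

φ(3) = 3 − 1 = 2.
φ(5^2) = 5^1·(5−1) = 5·4 = 20.
φ(11) = 11 − 1 = 10.
φ(373) = 373 − 1 = 372.
φ(307725) = 2 × 20 × 10 × 372 = 148800.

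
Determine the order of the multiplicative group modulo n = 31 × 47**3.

3048420

φ(31) = 31 − 1 = 30.
φ(47^3) = 47^3 − 47^2 = 103823 − 2209 = 101614.
Since φ is multiplicative, φ(3218513) = 30 · 101614 = 3048420.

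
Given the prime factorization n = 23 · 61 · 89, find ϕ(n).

116160

φ(124867) = 124867 · (1 − 1/23) · (1 − 1/61) · (1 − 1/89)
       = 124867 · 116160/124867 = 116160.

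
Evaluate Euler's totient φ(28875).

12000

First factor: 28875 = 3 · 5**3 · 7 · 11.
φ(3) = 3 − 1 = 2.
φ(5^3) = 5^2·(5−1) = 25·4 = 100.
φ(7) = 7 − 1 = 6.
φ(11) = 11 − 1 = 10.
Since φ is multiplicative, φ(28875) = 2 · 100 · 6 · 10 = 12000.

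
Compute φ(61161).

36288

Factor 61161: 61161 = 3 * 19 * 29 * 37.
φ(61161) = 61161 · (1 − 1/3) · (1 − 1/19) · (1 − 1/29) · (1 − 1/37)
       = 61161 · 36288/61161 = 36288.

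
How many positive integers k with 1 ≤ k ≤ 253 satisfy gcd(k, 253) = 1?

220

Factor 253: 253 = 11 · 23.
φ(253) = 253 · (1 − 1/11) · (1 − 1/23)
       = 253 · 220/253 = 220.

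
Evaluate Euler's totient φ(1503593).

1123200

Factor 1503593: 1503593 = 7 · 13^2 · 31 · 41.
φ(7) = 7 − 1 = 6.
φ(13^2) = 13^1·(13−1) = 13·12 = 156.
φ(31) = 31 − 1 = 30.
φ(41) = 41 − 1 = 40.
Since φ is multiplicative, φ(1503593) = 6 · 156 · 30 · 40 = 1123200.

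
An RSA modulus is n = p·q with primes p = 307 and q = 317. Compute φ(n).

φ(97319) = 97319 · (1 − 1/307) · (1 − 1/317)
       = 97319 · 96696/97319 = 96696.

96696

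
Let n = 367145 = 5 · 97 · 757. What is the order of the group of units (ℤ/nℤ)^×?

φ(367145) = 367145 · (1 − 1/5) · (1 − 1/97) · (1 − 1/757)
       = 367145 · 290304/367145 = 290304.

290304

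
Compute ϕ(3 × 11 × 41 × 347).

φ(3) = 3 − 1 = 2.
φ(11) = 11 − 1 = 10.
φ(41) = 41 − 1 = 40.
φ(347) = 347 − 1 = 346.
φ(469491) = 2 × 10 × 40 × 346 = 276800.

276800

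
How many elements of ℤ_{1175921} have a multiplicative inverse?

1034880

Factor 1175921: 1175921 = 23 · 29 · 41 · 43.
φ(23) = 23 − 1 = 22.
φ(29) = 29 − 1 = 28.
φ(41) = 41 − 1 = 40.
φ(43) = 43 − 1 = 42.
Multiply: 22 · 28 · 40 · 42 = 1034880.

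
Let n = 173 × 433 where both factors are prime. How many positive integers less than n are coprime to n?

74304

φ(74909) = 74909 · (1 − 1/173) · (1 − 1/433)
       = 74909 · 74304/74909 = 74304.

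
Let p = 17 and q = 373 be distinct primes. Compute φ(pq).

5952

For distinct primes, φ(pq) = (p−1)(q−1) = 16 × 372 = 5952.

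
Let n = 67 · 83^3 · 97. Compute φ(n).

3579193728

φ(67) = 67 − 1 = 66.
φ(83^3) = 83^2·(83−1) = 6889·82 = 564898.
φ(97) = 97 − 1 = 96.
φ(3716043713) = 66 × 564898 × 96 = 3579193728.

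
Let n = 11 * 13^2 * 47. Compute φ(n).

φ(11) = 11 − 1 = 10.
φ(13^2) = 13^2 − 13^1 = 169 − 13 = 156.
φ(47) = 47 − 1 = 46.
φ(87373) = 10 × 156 × 46 = 71760.

71760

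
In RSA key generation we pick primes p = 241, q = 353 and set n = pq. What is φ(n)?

φ(85073) = 85073 · (1 − 1/241) · (1 − 1/353)
       = 85073 · 84480/85073 = 84480.

84480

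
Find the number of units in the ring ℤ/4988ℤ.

2352

4988 = 2^2 · 29 · 43.
φ(4988) = 4988 · (1 − 1/2) · (1 − 1/29) · (1 − 1/43)
       = 4988 · 1176/2494 = 2352.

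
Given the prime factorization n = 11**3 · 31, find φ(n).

36300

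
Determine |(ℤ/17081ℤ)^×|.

Factor 17081: 17081 = 19 · 29 · 31.
φ(17081) = 17081 · (1 − 1/19) · (1 − 1/29) · (1 − 1/31)
       = 17081 · 15120/17081 = 15120.

15120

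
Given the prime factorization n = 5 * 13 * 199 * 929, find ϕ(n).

φ(12016615) = 12016615 · (1 − 1/5) · (1 − 1/13) · (1 − 1/199) · (1 − 1/929)
       = 12016615 · 8819712/12016615 = 8819712.

8819712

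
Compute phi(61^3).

223260

φ(226981) = 226981 · (1 − 1/61)
       = 226981 · 60/61 = 223260.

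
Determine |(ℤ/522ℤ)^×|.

168

Factor 522: 522 = 2 × 3**2 × 29.
φ(2) = 2 − 1 = 1.
φ(3^2) = 3^1·(3−1) = 3·2 = 6.
φ(29) = 29 − 1 = 28.
φ(522) = 1 × 6 × 28 = 168.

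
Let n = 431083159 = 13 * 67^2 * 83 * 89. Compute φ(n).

φ(13) = 13 − 1 = 12.
φ(67^2) = 67^1·(67−1) = 67·66 = 4422.
φ(83) = 83 − 1 = 82.
φ(89) = 89 − 1 = 88.
Multiply: 12 · 4422 · 82 · 88 = 382909824.

382909824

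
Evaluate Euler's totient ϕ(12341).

10080

12341 = 7 · 41 · 43.
φ(7) = 7 − 1 = 6.
φ(41) = 41 − 1 = 40.
φ(43) = 43 − 1 = 42.
φ(12341) = 6 × 40 × 42 = 10080.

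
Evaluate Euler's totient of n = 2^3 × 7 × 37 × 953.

φ(2^3) = 2^2·(2−1) = 4·1 = 4.
φ(7) = 7 − 1 = 6.
φ(37) = 37 − 1 = 36.
φ(953) = 953 − 1 = 952.
Multiply: 4 · 6 · 36 · 952 = 822528.

822528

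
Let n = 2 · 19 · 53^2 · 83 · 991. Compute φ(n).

4027177440

φ(2) = 2 − 1 = 1.
φ(19) = 19 − 1 = 18.
φ(53^2) = 53^2 − 53^1 = 2809 − 53 = 2756.
φ(83) = 83 − 1 = 82.
φ(991) = 991 − 1 = 990.
Multiply: 1 · 18 · 2756 · 82 · 990 = 4027177440.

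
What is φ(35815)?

35815 = 5 × 13 × 19 × 29.
φ(35815) = 35815 · (1 − 1/5) · (1 − 1/13) · (1 − 1/19) · (1 − 1/29)
       = 35815 · 24192/35815 = 24192.

24192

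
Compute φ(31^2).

930

φ(961) = 961 · (1 − 1/31)
       = 961 · 30/31 = 930.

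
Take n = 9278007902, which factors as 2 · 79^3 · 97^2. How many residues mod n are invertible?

4533062976

φ(2) = 2 − 1 = 1.
φ(79^3) = 79^3 − 79^2 = 493039 − 6241 = 486798.
φ(97^2) = 97^1·(97−1) = 97·96 = 9312.
φ(9278007902) = 1 × 486798 × 9312 = 4533062976.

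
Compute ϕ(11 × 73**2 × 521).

27331200

φ(30540499) = 30540499 · (1 − 1/11) · (1 − 1/73) · (1 − 1/521)
       = 30540499 · 374400/418363 = 27331200.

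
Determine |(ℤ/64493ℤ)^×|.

52800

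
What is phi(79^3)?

φ(79^3) = 79^2·(79−1) = 6241·78 = 486798.

486798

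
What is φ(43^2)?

1806

φ(1849) = 1849 · (1 − 1/43)
       = 1849 · 42/43 = 1806.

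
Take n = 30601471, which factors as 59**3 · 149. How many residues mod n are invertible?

φ(59^3) = 59^2·(59−1) = 3481·58 = 201898.
φ(149) = 149 − 1 = 148.
Multiply: 201898 · 148 = 29880904.

29880904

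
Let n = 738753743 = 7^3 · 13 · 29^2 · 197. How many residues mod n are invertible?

561488256

φ(7^3) = 7^3 − 7^2 = 343 − 49 = 294.
φ(13) = 13 − 1 = 12.
φ(29^2) = 29^2 − 29^1 = 841 − 29 = 812.
φ(197) = 197 − 1 = 196.
Multiply: 294 · 12 · 812 · 196 = 561488256.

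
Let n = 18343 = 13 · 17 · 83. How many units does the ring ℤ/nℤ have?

φ(13) = 13 − 1 = 12.
φ(17) = 17 − 1 = 16.
φ(83) = 83 − 1 = 82.
φ(18343) = 12 × 16 × 82 = 15744.

15744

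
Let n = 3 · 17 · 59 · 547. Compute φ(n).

1013376

φ(1645923) = 1645923 · (1 − 1/3) · (1 − 1/17) · (1 − 1/59) · (1 − 1/547)
       = 1645923 · 1013376/1645923 = 1013376.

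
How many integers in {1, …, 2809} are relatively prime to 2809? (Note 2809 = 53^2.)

φ(53^2) = 53^1·(53−1) = 53·52 = 2756.

2756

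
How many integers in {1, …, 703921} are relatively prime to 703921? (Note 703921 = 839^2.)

703082

φ(703921) = 703921 · (1 − 1/839)
       = 703921 · 838/839 = 703082.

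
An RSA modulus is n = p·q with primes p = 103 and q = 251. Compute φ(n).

φ(pq) = (p−1)(q−1) = 102 · 250 = 25500.

25500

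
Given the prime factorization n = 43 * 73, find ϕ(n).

φ(43) = 43 − 1 = 42.
φ(73) = 73 − 1 = 72.
Since φ is multiplicative, φ(3139) = 42 · 72 = 3024.

3024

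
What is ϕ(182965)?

133056

182965 = 5 × 23 × 37 × 43.
φ(182965) = 182965 · (1 − 1/5) · (1 − 1/23) · (1 − 1/37) · (1 − 1/43)
       = 182965 · 133056/182965 = 133056.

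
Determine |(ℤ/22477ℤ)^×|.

First factor: 22477 = 7 × 13**2 × 19.
φ(7) = 7 − 1 = 6.
φ(13^2) = 13^1·(13−1) = 13·12 = 156.
φ(19) = 19 − 1 = 18.
Since φ is multiplicative, φ(22477) = 6 · 156 · 18 = 16848.

16848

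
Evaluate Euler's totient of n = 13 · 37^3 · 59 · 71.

φ(13) = 13 − 1 = 12.
φ(37^3) = 37^3 − 37^2 = 50653 − 1369 = 49284.
φ(59) = 59 − 1 = 58.
φ(71) = 71 − 1 = 70.
Multiply: 12 · 49284 · 58 · 70 = 2401116480.

2401116480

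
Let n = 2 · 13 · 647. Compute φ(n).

7752

φ(2) = 2 − 1 = 1.
φ(13) = 13 − 1 = 12.
φ(647) = 647 − 1 = 646.
φ(16822) = 1 × 12 × 646 = 7752.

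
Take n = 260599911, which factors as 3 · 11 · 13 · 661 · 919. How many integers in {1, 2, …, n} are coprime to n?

145411200

φ(3) = 3 − 1 = 2.
φ(11) = 11 − 1 = 10.
φ(13) = 13 − 1 = 12.
φ(661) = 661 − 1 = 660.
φ(919) = 919 − 1 = 918.
Since φ is multiplicative, φ(260599911) = 2 · 10 · 12 · 660 · 918 = 145411200.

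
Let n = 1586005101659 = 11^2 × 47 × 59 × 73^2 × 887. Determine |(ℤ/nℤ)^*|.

1366682359680

φ(11^2) = 11^2 − 11^1 = 121 − 11 = 110.
φ(47) = 47 − 1 = 46.
φ(59) = 59 − 1 = 58.
φ(73^2) = 73^1·(73−1) = 73·72 = 5256.
φ(887) = 887 − 1 = 886.
Since φ is multiplicative, φ(1586005101659) = 110 · 46 · 58 · 5256 · 886 = 1366682359680.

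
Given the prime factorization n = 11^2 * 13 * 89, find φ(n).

φ(11^2) = 11^2 − 11^1 = 121 − 11 = 110.
φ(13) = 13 − 1 = 12.
φ(89) = 89 − 1 = 88.
φ(139997) = 110 × 12 × 88 = 116160.

116160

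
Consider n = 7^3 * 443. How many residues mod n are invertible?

φ(151949) = 151949 · (1 − 1/7) · (1 − 1/443)
       = 151949 · 2652/3101 = 129948.

129948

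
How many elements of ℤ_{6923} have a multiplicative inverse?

Factor 6923: 6923 = 7 · 23 · 43.
φ(7) = 7 − 1 = 6.
φ(23) = 23 − 1 = 22.
φ(43) = 43 − 1 = 42.
φ(6923) = 6 × 22 × 42 = 5544.

5544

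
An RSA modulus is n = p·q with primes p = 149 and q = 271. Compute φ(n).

39960

For distinct primes, φ(pq) = (p−1)(q−1) = 148 × 270 = 39960.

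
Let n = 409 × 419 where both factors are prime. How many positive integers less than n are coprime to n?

φ(409) = 409 − 1 = 408.
φ(419) = 419 − 1 = 418.
Multiply: 408 · 418 = 170544.

170544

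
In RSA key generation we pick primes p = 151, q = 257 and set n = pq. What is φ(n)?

38400

φ(n) = (p − 1)(q − 1) = (151−1)(257−1) = 150·256 = 38400.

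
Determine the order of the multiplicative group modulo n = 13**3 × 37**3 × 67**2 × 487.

214797344059584

φ(243284138929663) = 243284138929663 · (1 − 1/13) · (1 − 1/37) · (1 − 1/67) · (1 − 1/487)
       = 243284138929663 · 13856832/15694549 = 214797344059584.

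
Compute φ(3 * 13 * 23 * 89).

φ(79833) = 79833 · (1 − 1/3) · (1 − 1/13) · (1 − 1/23) · (1 − 1/89)
       = 79833 · 46464/79833 = 46464.

46464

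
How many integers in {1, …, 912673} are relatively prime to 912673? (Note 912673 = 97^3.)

φ(912673) = 912673 · (1 − 1/97)
       = 912673 · 96/97 = 903264.

903264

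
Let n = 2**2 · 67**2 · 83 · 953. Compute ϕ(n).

φ(2^2) = 2^2 − 2^1 = 4 − 2 = 2.
φ(67^2) = 67^1·(67−1) = 67·66 = 4422.
φ(83) = 83 − 1 = 82.
φ(953) = 953 − 1 = 952.
φ(1420301644) = 2 × 4422 × 82 × 952 = 690398016.

690398016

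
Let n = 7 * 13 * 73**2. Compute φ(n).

378432

φ(484939) = 484939 · (1 − 1/7) · (1 − 1/13) · (1 − 1/73)
       = 484939 · 5184/6643 = 378432.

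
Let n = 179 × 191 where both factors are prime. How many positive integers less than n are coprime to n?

φ(179) = 179 − 1 = 178.
φ(191) = 191 − 1 = 190.
Since φ is multiplicative, φ(34189) = 178 · 190 = 33820.

33820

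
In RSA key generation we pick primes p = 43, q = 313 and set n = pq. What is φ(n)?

13104

φ(43) = 43 − 1 = 42.
φ(313) = 313 − 1 = 312.
Since φ is multiplicative, φ(13459) = 42 · 312 = 13104.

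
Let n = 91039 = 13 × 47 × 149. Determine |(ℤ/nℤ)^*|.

φ(91039) = 91039 · (1 − 1/13) · (1 − 1/47) · (1 − 1/149)
       = 91039 · 81696/91039 = 81696.

81696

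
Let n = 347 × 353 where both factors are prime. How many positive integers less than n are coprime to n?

For distinct primes, φ(pq) = (p−1)(q−1) = 346 × 352 = 121792.

121792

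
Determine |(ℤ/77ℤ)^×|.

Prime factorization: 77 = 7 × 11.
φ(7) = 7 − 1 = 6.
φ(11) = 11 − 1 = 10.
Multiply: 6 · 10 = 60.

60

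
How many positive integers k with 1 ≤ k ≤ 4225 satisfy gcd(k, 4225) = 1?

3120

Prime factorization: 4225 = 5^2 · 13^2.
φ(5^2) = 5^2 − 5^1 = 25 − 5 = 20.
φ(13^2) = 13^2 − 13^1 = 169 − 13 = 156.
Multiply: 20 · 156 = 3120.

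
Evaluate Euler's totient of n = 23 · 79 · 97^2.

φ(23) = 23 − 1 = 22.
φ(79) = 79 − 1 = 78.
φ(97^2) = 97^2 − 97^1 = 9409 − 97 = 9312.
φ(17096153) = 22 × 78 × 9312 = 15979392.

15979392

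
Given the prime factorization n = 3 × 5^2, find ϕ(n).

φ(3) = 3 − 1 = 2.
φ(5^2) = 5^2 − 5^1 = 25 − 5 = 20.
Since φ is multiplicative, φ(75) = 2 · 20 = 40.

40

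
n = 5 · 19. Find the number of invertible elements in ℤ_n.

72

φ(5) = 5 − 1 = 4.
φ(19) = 19 − 1 = 18.
φ(95) = 4 × 18 = 72.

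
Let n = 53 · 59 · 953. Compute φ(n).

φ(53) = 53 − 1 = 52.
φ(59) = 59 − 1 = 58.
φ(953) = 953 − 1 = 952.
φ(2980031) = 52 × 58 × 952 = 2871232.

2871232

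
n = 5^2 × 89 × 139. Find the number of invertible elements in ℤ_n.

242880

φ(309275) = 309275 · (1 − 1/5) · (1 − 1/89) · (1 − 1/139)
       = 309275 · 48576/61855 = 242880.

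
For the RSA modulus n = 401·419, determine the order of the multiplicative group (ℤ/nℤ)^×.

167200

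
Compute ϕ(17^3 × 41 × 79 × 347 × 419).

2086530800640

φ(2313668905351) = 2313668905351 · (1 − 1/17) · (1 − 1/41) · (1 − 1/79) · (1 − 1/347) · (1 − 1/419)
       = 2313668905351 · 7219829760/8005774759 = 2086530800640.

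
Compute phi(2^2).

φ(4) = 4 · (1 − 1/2)
       = 4 · 1/2 = 2.

2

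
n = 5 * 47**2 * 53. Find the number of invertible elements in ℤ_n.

449696

φ(585385) = 585385 · (1 − 1/5) · (1 − 1/47) · (1 − 1/53)
       = 585385 · 9568/12455 = 449696.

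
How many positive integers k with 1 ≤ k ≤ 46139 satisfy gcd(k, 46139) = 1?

42336

Factor 46139: 46139 = 29 * 37 * 43.
φ(46139) = 46139 · (1 − 1/29) · (1 − 1/37) · (1 − 1/43)
       = 46139 · 42336/46139 = 42336.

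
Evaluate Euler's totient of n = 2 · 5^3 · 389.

38800

φ(2) = 2 − 1 = 1.
φ(5^3) = 5^3 − 5^2 = 125 − 25 = 100.
φ(389) = 389 − 1 = 388.
Since φ is multiplicative, φ(97250) = 1 · 100 · 388 = 38800.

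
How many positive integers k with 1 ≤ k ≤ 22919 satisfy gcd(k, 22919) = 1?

Factor 22919: 22919 = 13 · 41 · 43.
φ(13) = 13 − 1 = 12.
φ(41) = 41 − 1 = 40.
φ(43) = 43 − 1 = 42.
Multiply: 12 · 40 · 42 = 20160.

20160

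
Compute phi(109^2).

φ(11881) = 11881 · (1 − 1/109)
       = 11881 · 108/109 = 11772.

11772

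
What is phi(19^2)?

342

φ(19^2) = 19^2 − 19^1 = 361 − 19 = 342.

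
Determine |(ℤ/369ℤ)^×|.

Prime factorization: 369 = 3^2 · 41.
φ(3^2) = 3^2 − 3^1 = 9 − 3 = 6.
φ(41) = 41 − 1 = 40.
Since φ is multiplicative, φ(369) = 6 · 40 = 240.

240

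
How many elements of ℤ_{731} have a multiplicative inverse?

672

First factor: 731 = 17 · 43.
φ(17) = 17 − 1 = 16.
φ(43) = 43 − 1 = 42.
φ(731) = 16 × 42 = 672.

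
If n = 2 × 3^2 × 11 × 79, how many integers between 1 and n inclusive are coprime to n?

φ(2) = 2 − 1 = 1.
φ(3^2) = 3^2 − 3^1 = 9 − 3 = 6.
φ(11) = 11 − 1 = 10.
φ(79) = 79 − 1 = 78.
Since φ is multiplicative, φ(15642) = 1 · 6 · 10 · 78 = 4680.

4680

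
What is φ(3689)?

2880

3689 = 7 · 17 · 31.
φ(3689) = 3689 · (1 − 1/7) · (1 − 1/17) · (1 − 1/31)
       = 3689 · 2880/3689 = 2880.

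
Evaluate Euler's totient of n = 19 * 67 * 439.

520344

φ(558847) = 558847 · (1 − 1/19) · (1 − 1/67) · (1 − 1/439)
       = 558847 · 520344/558847 = 520344.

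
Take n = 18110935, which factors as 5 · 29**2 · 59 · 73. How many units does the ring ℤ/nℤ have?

13563648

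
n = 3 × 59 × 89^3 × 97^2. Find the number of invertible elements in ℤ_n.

752945673216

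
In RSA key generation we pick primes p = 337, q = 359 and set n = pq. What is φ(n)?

φ(120983) = 120983 · (1 − 1/337) · (1 − 1/359)
       = 120983 · 120288/120983 = 120288.

120288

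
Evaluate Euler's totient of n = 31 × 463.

13860

φ(14353) = 14353 · (1 − 1/31) · (1 − 1/463)
       = 14353 · 13860/14353 = 13860.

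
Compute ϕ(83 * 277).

22632

φ(83) = 83 − 1 = 82.
φ(277) = 277 − 1 = 276.
Multiply: 82 · 276 = 22632.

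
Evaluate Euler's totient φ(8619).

4992

8619 = 3 · 13^2 · 17.
φ(8619) = 8619 · (1 − 1/3) · (1 − 1/13) · (1 − 1/17)
       = 8619 · 384/663 = 4992.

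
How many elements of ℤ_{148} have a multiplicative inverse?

Factor 148: 148 = 2^2 · 37.
φ(2^2) = 2^1·(2−1) = 2·1 = 2.
φ(37) = 37 − 1 = 36.
φ(148) = 2 × 36 = 72.

72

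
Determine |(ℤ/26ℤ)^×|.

12

First factor: 26 = 2 * 13.
φ(26) = 26 · (1 − 1/2) · (1 − 1/13)
       = 26 · 12/26 = 12.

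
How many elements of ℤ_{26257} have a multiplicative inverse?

19800

26257 = 7 * 11**2 * 31.
φ(26257) = 26257 · (1 − 1/7) · (1 − 1/11) · (1 − 1/31)
       = 26257 · 1800/2387 = 19800.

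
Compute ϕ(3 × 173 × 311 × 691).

73581600

φ(3) = 3 − 1 = 2.
φ(173) = 173 − 1 = 172.
φ(311) = 311 − 1 = 310.
φ(691) = 691 − 1 = 690.
φ(111533619) = 2 × 172 × 310 × 690 = 73581600.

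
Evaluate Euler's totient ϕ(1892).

1892 = 2^2 · 11 · 43.
φ(2^2) = 2^2 − 2^1 = 4 − 2 = 2.
φ(11) = 11 − 1 = 10.
φ(43) = 43 − 1 = 42.
Since φ is multiplicative, φ(1892) = 2 · 10 · 42 = 840.

840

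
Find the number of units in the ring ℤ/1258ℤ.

576

Factor 1258: 1258 = 2 × 17 × 37.
φ(1258) = 1258 · (1 − 1/2) · (1 − 1/17) · (1 − 1/37)
       = 1258 · 576/1258 = 576.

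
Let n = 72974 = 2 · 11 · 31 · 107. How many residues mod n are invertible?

31800

φ(72974) = 72974 · (1 − 1/2) · (1 − 1/11) · (1 − 1/31) · (1 − 1/107)
       = 72974 · 31800/72974 = 31800.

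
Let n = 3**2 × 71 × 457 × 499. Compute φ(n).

95376960

φ(145719477) = 145719477 · (1 − 1/3) · (1 − 1/71) · (1 − 1/457) · (1 − 1/499)
       = 145719477 · 31792320/48573159 = 95376960.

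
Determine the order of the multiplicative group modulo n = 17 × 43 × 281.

φ(205411) = 205411 · (1 − 1/17) · (1 − 1/43) · (1 − 1/281)
       = 205411 · 188160/205411 = 188160.

188160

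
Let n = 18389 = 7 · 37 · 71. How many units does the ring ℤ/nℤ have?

φ(7) = 7 − 1 = 6.
φ(37) = 37 − 1 = 36.
φ(71) = 71 − 1 = 70.
φ(18389) = 6 × 36 × 70 = 15120.

15120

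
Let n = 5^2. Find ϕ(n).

20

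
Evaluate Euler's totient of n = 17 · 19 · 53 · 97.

1437696

φ(17) = 17 − 1 = 16.
φ(19) = 19 − 1 = 18.
φ(53) = 53 − 1 = 52.
φ(97) = 97 − 1 = 96.
φ(1660543) = 16 × 18 × 52 × 96 = 1437696.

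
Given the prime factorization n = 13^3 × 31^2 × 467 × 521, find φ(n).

φ(13^3) = 13^3 − 13^2 = 2197 − 169 = 2028.
φ(31^2) = 31^2 − 31^1 = 961 − 31 = 930.
φ(467) = 467 − 1 = 466.
φ(521) = 521 − 1 = 520.
Since φ is multiplicative, φ(513698205319) = 2028 · 930 · 466 · 520 = 457025212800.

457025212800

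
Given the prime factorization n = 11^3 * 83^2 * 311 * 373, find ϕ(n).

949690183200

φ(1063661551777) = 1063661551777 · (1 − 1/11) · (1 − 1/83) · (1 − 1/311) · (1 − 1/373)
       = 1063661551777 · 94562400/105910739 = 949690183200.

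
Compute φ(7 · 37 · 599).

129168

φ(155141) = 155141 · (1 − 1/7) · (1 − 1/37) · (1 − 1/599)
       = 155141 · 129168/155141 = 129168.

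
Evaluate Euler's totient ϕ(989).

Factor 989: 989 = 23 · 43.
φ(23) = 23 − 1 = 22.
φ(43) = 43 − 1 = 42.
Multiply: 22 · 42 = 924.

924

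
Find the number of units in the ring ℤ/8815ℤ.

6720

8815 = 5 · 41 · 43.
φ(5) = 5 − 1 = 4.
φ(41) = 41 − 1 = 40.
φ(43) = 43 − 1 = 42.
Multiply: 4 · 40 · 42 = 6720.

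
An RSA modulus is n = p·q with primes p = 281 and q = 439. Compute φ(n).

122640

φ(123359) = 123359 · (1 − 1/281) · (1 − 1/439)
       = 123359 · 122640/123359 = 122640.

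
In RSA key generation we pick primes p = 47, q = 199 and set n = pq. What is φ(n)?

9108

φ(9353) = 9353 · (1 − 1/47) · (1 − 1/199)
       = 9353 · 9108/9353 = 9108.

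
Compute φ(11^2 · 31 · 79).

φ(296329) = 296329 · (1 − 1/11) · (1 − 1/31) · (1 − 1/79)
       = 296329 · 23400/26939 = 257400.

257400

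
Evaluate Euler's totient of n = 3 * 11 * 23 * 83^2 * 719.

2150151520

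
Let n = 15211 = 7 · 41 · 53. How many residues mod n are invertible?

φ(15211) = 15211 · (1 − 1/7) · (1 − 1/41) · (1 − 1/53)
       = 15211 · 12480/15211 = 12480.

12480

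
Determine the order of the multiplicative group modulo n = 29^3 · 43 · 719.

710113488

φ(29^3) = 29^2·(29−1) = 841·28 = 23548.
φ(43) = 43 − 1 = 42.
φ(719) = 719 − 1 = 718.
Multiply: 23548 · 42 · 718 = 710113488.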